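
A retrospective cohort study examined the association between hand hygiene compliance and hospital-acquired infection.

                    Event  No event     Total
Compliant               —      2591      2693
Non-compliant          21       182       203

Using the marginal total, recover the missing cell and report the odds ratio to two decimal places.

The missing cell is in the exposed row: 2693 − 2591 = 102.
So a = 102, b = 2591, c = 21, d = 182.
OR = (a·d)/(b·c) = (102 × 182) / (2591 × 21) = 18564 / 54411 = 0.34118

0.34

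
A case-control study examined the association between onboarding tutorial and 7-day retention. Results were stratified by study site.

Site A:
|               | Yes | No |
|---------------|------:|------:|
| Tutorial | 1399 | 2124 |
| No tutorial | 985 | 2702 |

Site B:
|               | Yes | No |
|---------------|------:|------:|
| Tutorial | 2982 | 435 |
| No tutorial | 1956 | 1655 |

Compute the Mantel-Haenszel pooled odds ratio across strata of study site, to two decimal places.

2.98

OR_MH = Σ(aᵢdᵢ/nᵢ) / Σ(bᵢcᵢ/nᵢ), where nᵢ is the stratum total.
Stratum 1 (Site A): n = 7210; a·d/n = 1399·2702/7210 = 524.2854; b·c/n = 2124·985/7210 = 290.1720
Stratum 2 (Site B): n = 7028; a·d/n = 2982·1655/7028 = 702.2211; b·c/n = 435·1956/7028 = 121.0672
OR_MH = (524.2854 + 702.2211) / (290.1720 + 121.0672) = 1226.5066 / 411.2391 = 2.98247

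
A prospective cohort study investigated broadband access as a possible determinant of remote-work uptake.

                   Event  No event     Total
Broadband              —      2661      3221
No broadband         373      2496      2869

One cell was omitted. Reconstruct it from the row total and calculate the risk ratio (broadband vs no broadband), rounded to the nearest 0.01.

1.34

The missing cell is in the exposed row: 3221 − 2661 = 560.
So a = 560, b = 2661, c = 373, d = 2496.
RR = [a/(a+b)] / [c/(c+d)] = (560/3221) / (373/2869) = 0.17386/0.13001 = 1.33727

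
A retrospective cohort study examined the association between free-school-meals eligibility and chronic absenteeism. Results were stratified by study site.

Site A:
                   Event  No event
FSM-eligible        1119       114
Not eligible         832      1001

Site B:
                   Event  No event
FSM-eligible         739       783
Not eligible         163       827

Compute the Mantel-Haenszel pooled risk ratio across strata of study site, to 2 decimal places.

RR_MH = Σ(aᵢ·n₀ᵢ/nᵢ) / Σ(cᵢ·n₁ᵢ/nᵢ), with n₁ᵢ = aᵢ+bᵢ (exposed), n₀ᵢ = cᵢ+dᵢ (unexposed), nᵢ = n₁ᵢ+n₀ᵢ.
Stratum 1 (Site A): n₁ = 1233, n₀ = 1833, n = 3066; a·n₀/n = 1119·1833/3066 = 668.9912; c·n₁/n = 832·1233/3066 = 334.5910
Stratum 2 (Site B): n₁ = 1522, n₀ = 990, n = 2512; a·n₀/n = 739·990/2512 = 291.2460; c·n₁/n = 163·1522/2512 = 98.7604
RR_MH = (668.9912 + 291.2460) / (334.5910 + 98.7604) = 960.2372 / 433.3513 = 2.21584

2.22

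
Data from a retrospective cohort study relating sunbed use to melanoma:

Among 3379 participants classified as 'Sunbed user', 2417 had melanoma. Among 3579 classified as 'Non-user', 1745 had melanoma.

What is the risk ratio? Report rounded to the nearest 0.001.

1.467

From the description: a = 2417, b = 962, c = 1745, d = 1834.
Risk in exposed = 2417/3379 = 0.71530; risk in unexposed = 1745/3579 = 0.48757.
RR = 0.71530 / 0.48757 = 1.46708
The risk among the exposed is 1.47 times that among the unexposed.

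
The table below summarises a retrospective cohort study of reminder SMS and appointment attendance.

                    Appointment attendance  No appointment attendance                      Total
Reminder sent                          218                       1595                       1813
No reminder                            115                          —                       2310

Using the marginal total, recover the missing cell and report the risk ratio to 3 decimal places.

The missing cell is in the unexposed row: 2310 − 115 = 2195.
So a = 218, b = 1595, c = 115, d = 2195.
RR = [a/(a+b)] / [c/(c+d)] = (218/1813) / (115/2310) = 0.12024/0.04978 = 2.41531

2.415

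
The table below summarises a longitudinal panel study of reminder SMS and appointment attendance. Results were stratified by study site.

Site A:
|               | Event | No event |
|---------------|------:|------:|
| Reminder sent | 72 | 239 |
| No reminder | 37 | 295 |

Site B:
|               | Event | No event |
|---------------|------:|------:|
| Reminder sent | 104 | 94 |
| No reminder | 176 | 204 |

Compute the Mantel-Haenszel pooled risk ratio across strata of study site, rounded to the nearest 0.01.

1.35

RR_MH = Σ(aᵢ·n₀ᵢ/nᵢ) / Σ(cᵢ·n₁ᵢ/nᵢ), with n₁ᵢ = aᵢ+bᵢ (exposed), n₀ᵢ = cᵢ+dᵢ (unexposed), nᵢ = n₁ᵢ+n₀ᵢ.
Stratum 1 (Site A): n₁ = 311, n₀ = 332, n = 643; a·n₀/n = 72·332/643 = 37.1757; c·n₁/n = 37·311/643 = 17.8958
Stratum 2 (Site B): n₁ = 198, n₀ = 380, n = 578; a·n₀/n = 104·380/578 = 68.3737; c·n₁/n = 176·198/578 = 60.2907
RR_MH = (37.1757 + 68.3737) / (17.8958 + 60.2907) = 105.5494 / 78.1865 = 1.34997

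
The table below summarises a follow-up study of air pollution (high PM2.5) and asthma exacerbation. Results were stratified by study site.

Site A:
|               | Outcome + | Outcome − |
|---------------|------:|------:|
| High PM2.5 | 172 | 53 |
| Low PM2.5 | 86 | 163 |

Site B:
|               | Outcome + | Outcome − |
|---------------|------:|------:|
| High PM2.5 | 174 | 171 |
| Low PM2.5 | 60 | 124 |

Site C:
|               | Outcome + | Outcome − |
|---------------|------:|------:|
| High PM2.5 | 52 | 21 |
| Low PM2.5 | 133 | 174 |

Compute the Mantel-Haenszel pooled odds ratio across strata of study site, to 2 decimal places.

OR_MH = Σ(aᵢdᵢ/nᵢ) / Σ(bᵢcᵢ/nᵢ), where nᵢ is the stratum total.
Stratum 1 (Site A): n = 474; a·d/n = 172·163/474 = 59.1477; b·c/n = 53·86/474 = 9.6160
Stratum 2 (Site B): n = 529; a·d/n = 174·124/529 = 40.7864; b·c/n = 171·60/529 = 19.3951
Stratum 3 (Site C): n = 380; a·d/n = 52·174/380 = 23.8105; b·c/n = 21·133/380 = 7.3500
OR_MH = (59.1477 + 40.7864 + 23.8105) / (9.6160 + 19.3951 + 7.3500) = 123.7446 / 36.3611 = 3.40321

3.40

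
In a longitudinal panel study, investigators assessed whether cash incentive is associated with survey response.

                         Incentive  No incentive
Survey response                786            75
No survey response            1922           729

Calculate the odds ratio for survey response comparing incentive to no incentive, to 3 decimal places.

3.975

Reading the table with exposure as columns: a = 786 (Incentive, case), b = 1922 (Incentive, non-case), c = 75 (No incentive, case), d = 729.
OR = (a·d)/(b·c) = (786 × 729) / (1922 × 75) = 572994 / 144150 = 3.97498
The odds of survey response are about 3.97 times as high in the incentive group.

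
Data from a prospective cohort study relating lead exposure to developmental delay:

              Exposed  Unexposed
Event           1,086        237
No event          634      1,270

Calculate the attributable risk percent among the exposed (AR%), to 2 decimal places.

75.09

Reading the table with exposure as columns: a = 1086 (Exposed, case), b = 634 (Exposed, non-case), c = 237 (Unexposed, case), d = 1270.
Risk in exposed = 1086/1720 = 0.63140; risk in unexposed = 237/1507 = 0.15727.
RR = 0.63140/0.15727 = 4.01482
AR% = (RR − 1)/RR × 100 = (4.01482 − 1)/4.01482 × 100 = 75.0923%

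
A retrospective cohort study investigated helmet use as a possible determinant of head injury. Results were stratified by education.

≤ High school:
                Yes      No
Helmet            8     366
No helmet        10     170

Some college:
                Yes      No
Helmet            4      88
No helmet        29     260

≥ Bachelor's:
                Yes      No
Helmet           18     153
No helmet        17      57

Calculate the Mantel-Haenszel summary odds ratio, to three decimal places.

0.392

OR_MH = Σ(aᵢdᵢ/nᵢ) / Σ(bᵢcᵢ/nᵢ), where nᵢ is the stratum total.
Stratum 1 (≤ High school): n = 554; a·d/n = 8·170/554 = 2.4549; b·c/n = 366·10/554 = 6.6065
Stratum 2 (Some college): n = 381; a·d/n = 4·260/381 = 2.7297; b·c/n = 88·29/381 = 6.6982
Stratum 3 (≥ Bachelor's): n = 245; a·d/n = 18·57/245 = 4.1878; b·c/n = 153·17/245 = 10.6163
OR_MH = (2.4549 + 2.7297 + 4.1878) / (6.6065 + 6.6982 + 10.6163) = 9.3723 / 23.9210 = 0.39180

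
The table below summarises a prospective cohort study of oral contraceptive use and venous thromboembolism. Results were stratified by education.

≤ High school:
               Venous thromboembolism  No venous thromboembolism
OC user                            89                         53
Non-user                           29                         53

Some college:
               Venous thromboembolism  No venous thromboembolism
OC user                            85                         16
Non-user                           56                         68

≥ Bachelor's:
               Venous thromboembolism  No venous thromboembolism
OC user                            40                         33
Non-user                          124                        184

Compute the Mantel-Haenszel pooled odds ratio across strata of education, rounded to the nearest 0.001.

OR_MH = Σ(aᵢdᵢ/nᵢ) / Σ(bᵢcᵢ/nᵢ), where nᵢ is the stratum total.
Stratum 1 (≤ High school): n = 224; a·d/n = 89·53/224 = 21.0580; b·c/n = 53·29/224 = 6.8616
Stratum 2 (Some college): n = 225; a·d/n = 85·68/225 = 25.6889; b·c/n = 16·56/225 = 3.9822
Stratum 3 (≥ Bachelor's): n = 381; a·d/n = 40·184/381 = 19.3176; b·c/n = 33·124/381 = 10.7402
OR_MH = (21.0580 + 25.6889 + 19.3176) / (6.8616 + 3.9822 + 10.7402) = 66.0645 / 21.5840 = 3.06081

3.061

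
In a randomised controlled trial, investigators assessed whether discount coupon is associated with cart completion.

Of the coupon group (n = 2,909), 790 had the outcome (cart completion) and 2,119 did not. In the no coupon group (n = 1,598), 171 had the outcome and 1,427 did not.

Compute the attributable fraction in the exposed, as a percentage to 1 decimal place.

60.6

From the description: a = 790, b = 2119, c = 171, d = 1427.
Risk in exposed = 790/2909 = 0.27157; risk in unexposed = 171/1598 = 0.10701.
RR = 0.27157/0.10701 = 2.53784
AR% = (RR − 1)/RR × 100 = (2.53784 − 1)/2.53784 × 100 = 60.5964%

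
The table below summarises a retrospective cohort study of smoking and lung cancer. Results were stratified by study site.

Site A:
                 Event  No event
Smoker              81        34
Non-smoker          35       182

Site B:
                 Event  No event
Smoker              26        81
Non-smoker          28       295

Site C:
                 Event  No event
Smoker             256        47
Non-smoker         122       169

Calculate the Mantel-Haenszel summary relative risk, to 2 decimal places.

RR_MH = Σ(aᵢ·n₀ᵢ/nᵢ) / Σ(cᵢ·n₁ᵢ/nᵢ), with n₁ᵢ = aᵢ+bᵢ (exposed), n₀ᵢ = cᵢ+dᵢ (unexposed), nᵢ = n₁ᵢ+n₀ᵢ.
Stratum 1 (Site A): n₁ = 115, n₀ = 217, n = 332; a·n₀/n = 81·217/332 = 52.9428; c·n₁/n = 35·115/332 = 12.1235
Stratum 2 (Site B): n₁ = 107, n₀ = 323, n = 430; a·n₀/n = 26·323/430 = 19.5302; c·n₁/n = 28·107/430 = 6.9674
Stratum 3 (Site C): n₁ = 303, n₀ = 291, n = 594; a·n₀/n = 256·291/594 = 125.4141; c·n₁/n = 122·303/594 = 62.2323
RR_MH = (52.9428 + 19.5302 + 125.4141) / (12.1235 + 6.9674 + 62.2323) = 197.8871 / 81.3233 = 2.43334

2.43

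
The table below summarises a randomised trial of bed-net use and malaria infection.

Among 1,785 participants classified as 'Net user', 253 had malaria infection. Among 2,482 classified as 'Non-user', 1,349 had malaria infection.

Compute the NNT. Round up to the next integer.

3

Risk in treated group = 253/1785 = 0.14174; risk in control = 1349/2482 = 0.54351.
Absolute risk reduction = 0.54351 − 0.14174 = 0.40178
NNT = 1 / ARR = 1 / 0.40178 = 2.489 → round up → 3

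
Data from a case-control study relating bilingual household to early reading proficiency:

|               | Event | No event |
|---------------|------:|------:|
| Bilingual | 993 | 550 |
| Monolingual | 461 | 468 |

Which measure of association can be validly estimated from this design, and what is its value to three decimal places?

1.833

Cells: a = 993, b = 550, c = 461, d = 468.
This is a case-control study: participants were sampled on outcome status, so risks in the source population cannot be estimated directly — relative risk is not valid here. The odds ratio is the appropriate measure.
OR = (a·d)/(b·c) = (993 × 468) / (550 × 461) = 464724 / 253550 = 1.83287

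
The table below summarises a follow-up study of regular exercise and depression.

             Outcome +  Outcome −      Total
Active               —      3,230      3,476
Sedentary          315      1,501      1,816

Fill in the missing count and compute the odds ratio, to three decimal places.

The missing cell is in the exposed row: 3476 − 3230 = 246.
So a = 246, b = 3230, c = 315, d = 1501.
OR = (a·d)/(b·c) = (246 × 1501) / (3230 × 315) = 369246 / 1017450 = 0.36291

0.363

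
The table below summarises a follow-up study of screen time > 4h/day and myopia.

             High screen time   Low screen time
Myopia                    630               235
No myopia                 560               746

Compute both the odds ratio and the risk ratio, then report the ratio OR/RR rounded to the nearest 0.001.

Reading the table with exposure as columns: a = 630 (High screen time, case), b = 560 (High screen time, non-case), c = 235 (Low screen time, case), d = 746.
OR = (630·746)/(560·235) = 469980/131600 = 3.57128
Risk in exposed = 630/1190 = 0.52941; risk in unexposed = 235/981 = 0.23955; RR = 2.21001
OR/RR = 3.57128 / 2.21001 = 1.61595
The outcome is not rare, so the OR lies further from 1 than the RR.

1.616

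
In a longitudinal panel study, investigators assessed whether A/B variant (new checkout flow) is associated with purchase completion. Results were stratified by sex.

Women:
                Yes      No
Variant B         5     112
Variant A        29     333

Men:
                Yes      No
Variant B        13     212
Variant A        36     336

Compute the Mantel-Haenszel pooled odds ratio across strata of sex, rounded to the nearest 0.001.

OR_MH = Σ(aᵢdᵢ/nᵢ) / Σ(bᵢcᵢ/nᵢ), where nᵢ is the stratum total.
Stratum 1 (Women): n = 479; a·d/n = 5·333/479 = 3.4760; b·c/n = 112·29/479 = 6.7808
Stratum 2 (Men): n = 597; a·d/n = 13·336/597 = 7.3166; b·c/n = 212·36/597 = 12.7839
OR_MH = (3.4760 + 7.3166) / (6.7808 + 12.7839) = 10.7926 / 19.5647 = 0.55163

0.552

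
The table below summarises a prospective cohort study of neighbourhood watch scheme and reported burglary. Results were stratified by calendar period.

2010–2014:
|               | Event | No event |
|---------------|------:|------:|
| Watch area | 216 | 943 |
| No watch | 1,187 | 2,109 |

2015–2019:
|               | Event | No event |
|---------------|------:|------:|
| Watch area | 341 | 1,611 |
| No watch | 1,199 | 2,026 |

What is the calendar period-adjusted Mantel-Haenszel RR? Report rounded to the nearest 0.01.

0.49

RR_MH = Σ(aᵢ·n₀ᵢ/nᵢ) / Σ(cᵢ·n₁ᵢ/nᵢ), with n₁ᵢ = aᵢ+bᵢ (exposed), n₀ᵢ = cᵢ+dᵢ (unexposed), nᵢ = n₁ᵢ+n₀ᵢ.
Stratum 1 (2010–2014): n₁ = 1159, n₀ = 3296, n = 4455; a·n₀/n = 216·3296/4455 = 159.8061; c·n₁/n = 1187·1159/4455 = 308.8065
Stratum 2 (2015–2019): n₁ = 1952, n₀ = 3225, n = 5177; a·n₀/n = 341·3225/5177 = 212.4251; c·n₁/n = 1199·1952/5177 = 452.0858
RR_MH = (159.8061 + 212.4251) / (308.8065 + 452.0858) = 372.2312 / 760.8923 = 0.48920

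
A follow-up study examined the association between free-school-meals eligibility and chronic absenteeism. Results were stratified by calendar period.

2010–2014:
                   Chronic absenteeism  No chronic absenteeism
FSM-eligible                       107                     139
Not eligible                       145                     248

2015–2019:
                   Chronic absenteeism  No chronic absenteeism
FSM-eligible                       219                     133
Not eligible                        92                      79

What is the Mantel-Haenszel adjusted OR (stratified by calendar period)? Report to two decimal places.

1.36

OR_MH = Σ(aᵢdᵢ/nᵢ) / Σ(bᵢcᵢ/nᵢ), where nᵢ is the stratum total.
Stratum 1 (2010–2014): n = 639; a·d/n = 107·248/639 = 41.5274; b·c/n = 139·145/639 = 31.5415
Stratum 2 (2015–2019): n = 523; a·d/n = 219·79/523 = 33.0803; b·c/n = 133·92/523 = 23.3958
OR_MH = (41.5274 + 33.0803) / (31.5415 + 23.3958) = 74.6077 / 54.9373 = 1.35805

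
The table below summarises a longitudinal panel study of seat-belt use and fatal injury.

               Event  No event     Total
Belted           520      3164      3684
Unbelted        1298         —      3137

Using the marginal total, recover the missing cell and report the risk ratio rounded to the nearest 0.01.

0.34

The missing cell is in the unexposed row: 3137 − 1298 = 1839.
So a = 520, b = 3164, c = 1298, d = 1839.
RR = [a/(a+b)] / [c/(c+d)] = (520/3684) / (1298/3137) = 0.14115/0.41377 = 0.34113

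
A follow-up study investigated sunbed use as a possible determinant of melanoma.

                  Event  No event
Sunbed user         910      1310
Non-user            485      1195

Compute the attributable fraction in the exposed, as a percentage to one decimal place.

Cells: a = 910, b = 1310, c = 485, d = 1195.
Risk in exposed = 910/2220 = 0.40991; risk in unexposed = 485/1680 = 0.28869.
RR = 0.40991/0.28869 = 1.41989
AR% = (RR − 1)/RR × 100 = (1.41989 − 1)/1.41989 × 100 = 29.5722%

29.6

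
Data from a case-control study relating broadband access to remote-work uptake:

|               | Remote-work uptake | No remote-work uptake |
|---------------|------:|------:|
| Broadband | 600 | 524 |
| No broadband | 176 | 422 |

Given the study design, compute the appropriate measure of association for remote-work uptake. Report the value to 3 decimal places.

Cells: a = 600, b = 524, c = 176, d = 422.
This is a case-control study: participants were sampled on outcome status, so risks in the source population cannot be estimated directly — relative risk is not valid here. The odds ratio is the appropriate measure.
OR = (a·d)/(b·c) = (600 × 422) / (524 × 176) = 253200 / 92224 = 2.74549

2.745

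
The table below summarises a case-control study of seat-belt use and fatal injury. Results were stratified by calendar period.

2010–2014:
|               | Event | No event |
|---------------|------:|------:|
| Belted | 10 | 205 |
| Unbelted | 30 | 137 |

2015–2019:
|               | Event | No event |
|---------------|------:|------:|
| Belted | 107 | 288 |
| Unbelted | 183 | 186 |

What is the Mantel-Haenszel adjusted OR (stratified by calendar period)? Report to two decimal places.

OR_MH = Σ(aᵢdᵢ/nᵢ) / Σ(bᵢcᵢ/nᵢ), where nᵢ is the stratum total.
Stratum 1 (2010–2014): n = 382; a·d/n = 10·137/382 = 3.5864; b·c/n = 205·30/382 = 16.0995
Stratum 2 (2015–2019): n = 764; a·d/n = 107·186/764 = 26.0497; b·c/n = 288·183/764 = 68.9843
OR_MH = (3.5864 + 26.0497) / (16.0995 + 68.9843) = 29.6361 / 85.0838 = 0.34832

0.35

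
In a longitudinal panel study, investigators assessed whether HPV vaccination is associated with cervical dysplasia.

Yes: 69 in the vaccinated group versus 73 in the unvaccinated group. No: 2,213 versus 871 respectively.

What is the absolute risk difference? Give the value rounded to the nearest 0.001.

-0.047

From the description: a = 69, b = 2213, c = 73, d = 871.
Risk in exposed = 69/2282 = 0.030237; risk in unexposed = 73/944 = 0.077331.
Risk difference = 0.030237 − 0.077331 = -0.047094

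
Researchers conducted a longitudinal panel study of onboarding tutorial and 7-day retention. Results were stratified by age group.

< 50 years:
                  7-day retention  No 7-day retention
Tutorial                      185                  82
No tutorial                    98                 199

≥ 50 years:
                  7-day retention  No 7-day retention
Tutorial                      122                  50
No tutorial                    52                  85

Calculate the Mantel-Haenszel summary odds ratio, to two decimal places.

4.36

OR_MH = Σ(aᵢdᵢ/nᵢ) / Σ(bᵢcᵢ/nᵢ), where nᵢ is the stratum total.
Stratum 1 (< 50 years): n = 564; a·d/n = 185·199/564 = 65.2748; b·c/n = 82·98/564 = 14.2482
Stratum 2 (≥ 50 years): n = 309; a·d/n = 122·85/309 = 33.5599; b·c/n = 50·52/309 = 8.4142
OR_MH = (65.2748 + 33.5599) / (14.2482 + 8.4142) = 98.8347 / 22.6625 = 4.36116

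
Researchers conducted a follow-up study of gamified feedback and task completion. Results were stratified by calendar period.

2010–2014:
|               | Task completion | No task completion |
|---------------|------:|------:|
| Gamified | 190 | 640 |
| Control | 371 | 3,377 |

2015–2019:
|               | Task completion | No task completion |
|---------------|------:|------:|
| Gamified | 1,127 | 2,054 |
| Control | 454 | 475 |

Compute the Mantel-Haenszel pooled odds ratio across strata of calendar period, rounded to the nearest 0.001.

OR_MH = Σ(aᵢdᵢ/nᵢ) / Σ(bᵢcᵢ/nᵢ), where nᵢ is the stratum total.
Stratum 1 (2010–2014): n = 4578; a·d/n = 190·3377/4578 = 140.1551; b·c/n = 640·371/4578 = 51.8654
Stratum 2 (2015–2019): n = 4110; a·d/n = 1127·475/4110 = 130.2494; b·c/n = 2054·454/4110 = 226.8895
OR_MH = (140.1551 + 130.2494) / (51.8654 + 226.8895) = 270.4045 / 278.7550 = 0.97004

0.970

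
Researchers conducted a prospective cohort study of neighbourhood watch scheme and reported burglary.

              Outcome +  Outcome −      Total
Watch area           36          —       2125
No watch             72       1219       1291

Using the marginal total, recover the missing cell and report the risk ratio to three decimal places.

0.304

The missing cell is in the exposed row: 2125 − 36 = 2089.
So a = 36, b = 2089, c = 72, d = 1219.
RR = [a/(a+b)] / [c/(c+d)] = (36/2125) / (72/1291) = 0.01694/0.05577 = 0.30376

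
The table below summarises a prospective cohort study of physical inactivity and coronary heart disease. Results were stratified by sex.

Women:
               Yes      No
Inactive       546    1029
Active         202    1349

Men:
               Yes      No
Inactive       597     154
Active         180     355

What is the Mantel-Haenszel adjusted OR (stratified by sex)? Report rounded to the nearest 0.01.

4.55

OR_MH = Σ(aᵢdᵢ/nᵢ) / Σ(bᵢcᵢ/nᵢ), where nᵢ is the stratum total.
Stratum 1 (Women): n = 3126; a·d/n = 546·1349/3126 = 235.6219; b·c/n = 1029·202/3126 = 66.4933
Stratum 2 (Men): n = 1286; a·d/n = 597·355/1286 = 164.8017; b·c/n = 154·180/1286 = 21.5552
OR_MH = (235.6219 + 164.8017) / (66.4933 + 21.5552) = 400.4236 / 88.0485 = 4.54776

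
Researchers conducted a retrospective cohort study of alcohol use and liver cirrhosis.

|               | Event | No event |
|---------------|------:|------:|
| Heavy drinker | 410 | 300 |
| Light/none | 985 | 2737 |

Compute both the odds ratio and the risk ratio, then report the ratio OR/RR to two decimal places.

Cells: a = 410, b = 300, c = 985, d = 2737.
OR = (410·2737)/(300·985) = 1122170/295500 = 3.79753
Risk in exposed = 410/710 = 0.57746; risk in unexposed = 985/3722 = 0.26464; RR = 2.18205
OR/RR = 3.79753 / 2.18205 = 1.74035
The outcome is not rare, so the OR lies further from 1 than the RR.

1.74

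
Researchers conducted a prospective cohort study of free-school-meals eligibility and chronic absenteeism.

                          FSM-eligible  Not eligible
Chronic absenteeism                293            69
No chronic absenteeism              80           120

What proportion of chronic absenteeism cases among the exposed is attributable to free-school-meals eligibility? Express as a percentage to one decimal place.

Reading the table with exposure as columns: a = 293 (FSM-eligible, case), b = 80 (FSM-eligible, non-case), c = 69 (Not eligible, case), d = 120.
Risk in exposed = 293/373 = 0.78552; risk in unexposed = 69/189 = 0.36508.
RR = 0.78552/0.36508 = 2.15165
AR% = (RR − 1)/RR × 100 = (2.15165 − 1)/2.15165 × 100 = 53.5240%

53.5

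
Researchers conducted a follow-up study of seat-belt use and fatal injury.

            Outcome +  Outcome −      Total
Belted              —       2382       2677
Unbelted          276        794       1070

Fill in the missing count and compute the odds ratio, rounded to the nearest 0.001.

0.356

The missing cell is in the exposed row: 2677 − 2382 = 295.
So a = 295, b = 2382, c = 276, d = 794.
OR = (a·d)/(b·c) = (295 × 794) / (2382 × 276) = 234230 / 657432 = 0.35628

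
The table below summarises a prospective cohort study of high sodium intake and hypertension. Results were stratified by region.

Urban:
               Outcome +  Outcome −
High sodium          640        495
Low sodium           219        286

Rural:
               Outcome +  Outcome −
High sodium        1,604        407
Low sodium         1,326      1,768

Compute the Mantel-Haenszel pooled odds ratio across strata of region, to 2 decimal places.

3.88

OR_MH = Σ(aᵢdᵢ/nᵢ) / Σ(bᵢcᵢ/nᵢ), where nᵢ is the stratum total.
Stratum 1 (Urban): n = 1640; a·d/n = 640·286/1640 = 111.6098; b·c/n = 495·219/1640 = 66.1006
Stratum 2 (Rural): n = 5105; a·d/n = 1604·1768/5105 = 555.5087; b·c/n = 407·1326/5105 = 105.7164
OR_MH = (111.6098 + 555.5087) / (66.1006 + 105.7164) = 667.1185 / 171.8170 = 3.88273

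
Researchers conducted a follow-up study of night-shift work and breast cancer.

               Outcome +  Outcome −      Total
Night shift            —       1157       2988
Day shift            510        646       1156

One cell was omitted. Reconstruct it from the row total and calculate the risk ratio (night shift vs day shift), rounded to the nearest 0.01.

1.39

The missing cell is in the exposed row: 2988 − 1157 = 1831.
So a = 1831, b = 1157, c = 510, d = 646.
RR = [a/(a+b)] / [c/(c+d)] = (1831/2988) / (510/1156) = 0.61278/0.44118 = 1.38898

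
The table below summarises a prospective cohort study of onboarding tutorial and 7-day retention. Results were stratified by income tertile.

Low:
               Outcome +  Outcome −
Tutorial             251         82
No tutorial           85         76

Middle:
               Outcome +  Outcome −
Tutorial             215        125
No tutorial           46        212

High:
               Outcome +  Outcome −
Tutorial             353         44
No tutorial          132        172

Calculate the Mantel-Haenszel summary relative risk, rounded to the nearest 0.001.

2.071

RR_MH = Σ(aᵢ·n₀ᵢ/nᵢ) / Σ(cᵢ·n₁ᵢ/nᵢ), with n₁ᵢ = aᵢ+bᵢ (exposed), n₀ᵢ = cᵢ+dᵢ (unexposed), nᵢ = n₁ᵢ+n₀ᵢ.
Stratum 1 (Low): n₁ = 333, n₀ = 161, n = 494; a·n₀/n = 251·161/494 = 81.8036; c·n₁/n = 85·333/494 = 57.2976
Stratum 2 (Middle): n₁ = 340, n₀ = 258, n = 598; a·n₀/n = 215·258/598 = 92.7592; c·n₁/n = 46·340/598 = 26.1538
Stratum 3 (High): n₁ = 397, n₀ = 304, n = 701; a·n₀/n = 353·304/701 = 153.0842; c·n₁/n = 132·397/701 = 74.7561
RR_MH = (81.8036 + 92.7592 + 153.0842) / (57.2976 + 26.1538 + 74.7561) = 327.6470 / 158.2075 = 2.07100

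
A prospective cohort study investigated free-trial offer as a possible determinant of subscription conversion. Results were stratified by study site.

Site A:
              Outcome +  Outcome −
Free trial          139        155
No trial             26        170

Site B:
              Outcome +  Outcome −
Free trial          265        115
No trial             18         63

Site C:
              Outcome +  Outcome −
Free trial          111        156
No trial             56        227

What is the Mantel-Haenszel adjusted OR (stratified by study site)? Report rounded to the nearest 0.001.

OR_MH = Σ(aᵢdᵢ/nᵢ) / Σ(bᵢcᵢ/nᵢ), where nᵢ is the stratum total.
Stratum 1 (Site A): n = 490; a·d/n = 139·170/490 = 48.2245; b·c/n = 155·26/490 = 8.2245
Stratum 2 (Site B): n = 461; a·d/n = 265·63/461 = 36.2148; b·c/n = 115·18/461 = 4.4902
Stratum 3 (Site C): n = 550; a·d/n = 111·227/550 = 45.8127; b·c/n = 156·56/550 = 15.8836
OR_MH = (48.2245 + 36.2148 + 45.8127) / (8.2245 + 4.4902 + 15.8836) = 130.2520 / 28.5984 = 4.55453

4.555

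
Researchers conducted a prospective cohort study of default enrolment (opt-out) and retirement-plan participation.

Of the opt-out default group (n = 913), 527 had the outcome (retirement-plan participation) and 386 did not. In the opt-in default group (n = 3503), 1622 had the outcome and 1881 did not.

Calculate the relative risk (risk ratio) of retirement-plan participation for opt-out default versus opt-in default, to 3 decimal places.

From the description: a = 527, b = 386, c = 1622, d = 1881.
Risk in exposed = 527/913 = 0.57722; risk in unexposed = 1622/3503 = 0.46303.
RR = 0.57722 / 0.46303 = 1.24661
The risk among the exposed is 1.25 times that among the unexposed.

1.247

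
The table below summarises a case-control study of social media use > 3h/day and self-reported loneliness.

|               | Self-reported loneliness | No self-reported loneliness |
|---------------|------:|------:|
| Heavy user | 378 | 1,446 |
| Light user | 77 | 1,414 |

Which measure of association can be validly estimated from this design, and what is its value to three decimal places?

Cells: a = 378, b = 1446, c = 77, d = 1414.
This is a case-control study: participants were sampled on outcome status, so risks in the source population cannot be estimated directly — relative risk is not valid here. The odds ratio is the appropriate measure.
OR = (a·d)/(b·c) = (378 × 1414) / (1446 × 77) = 534492 / 111342 = 4.80045

4.800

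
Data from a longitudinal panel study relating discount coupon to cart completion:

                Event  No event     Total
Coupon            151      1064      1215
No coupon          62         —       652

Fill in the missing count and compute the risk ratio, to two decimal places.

The missing cell is in the unexposed row: 652 − 62 = 590.
So a = 151, b = 1064, c = 62, d = 590.
RR = [a/(a+b)] / [c/(c+d)] = (151/1215) / (62/652) = 0.12428/0.09509 = 1.30694

1.31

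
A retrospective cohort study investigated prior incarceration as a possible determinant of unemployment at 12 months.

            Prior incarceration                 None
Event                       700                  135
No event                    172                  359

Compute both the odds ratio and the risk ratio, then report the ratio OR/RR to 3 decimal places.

3.684

Reading the table with exposure as columns: a = 700 (Prior incarceration, case), b = 172 (Prior incarceration, non-case), c = 135 (None, case), d = 359.
OR = (700·359)/(172·135) = 251300/23220 = 10.82257
Risk in exposed = 700/872 = 0.80275; risk in unexposed = 135/494 = 0.27328; RR = 2.93748
OR/RR = 10.82257 / 2.93748 = 3.68430
The outcome is not rare, so the OR lies further from 1 than the RR.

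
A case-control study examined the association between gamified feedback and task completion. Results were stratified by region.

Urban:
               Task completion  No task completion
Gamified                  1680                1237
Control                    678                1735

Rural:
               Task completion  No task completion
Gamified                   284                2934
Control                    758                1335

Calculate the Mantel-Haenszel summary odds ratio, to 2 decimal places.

1.07

OR_MH = Σ(aᵢdᵢ/nᵢ) / Σ(bᵢcᵢ/nᵢ), where nᵢ is the stratum total.
Stratum 1 (Urban): n = 5330; a·d/n = 1680·1735/5330 = 546.8668; b·c/n = 1237·678/5330 = 157.3520
Stratum 2 (Rural): n = 5311; a·d/n = 284·1335/5311 = 71.3877; b·c/n = 2934·758/5311 = 418.7483
OR_MH = (546.8668 + 71.3877) / (157.3520 + 418.7483) = 618.2545 / 576.1002 = 1.07317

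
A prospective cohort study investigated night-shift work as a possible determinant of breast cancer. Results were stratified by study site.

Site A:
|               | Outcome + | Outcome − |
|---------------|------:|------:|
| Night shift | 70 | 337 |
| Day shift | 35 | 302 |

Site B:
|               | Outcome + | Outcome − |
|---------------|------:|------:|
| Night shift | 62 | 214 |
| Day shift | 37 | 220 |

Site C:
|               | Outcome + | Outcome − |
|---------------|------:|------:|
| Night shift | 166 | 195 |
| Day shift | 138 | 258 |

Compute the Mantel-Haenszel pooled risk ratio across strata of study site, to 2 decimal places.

RR_MH = Σ(aᵢ·n₀ᵢ/nᵢ) / Σ(cᵢ·n₁ᵢ/nᵢ), with n₁ᵢ = aᵢ+bᵢ (exposed), n₀ᵢ = cᵢ+dᵢ (unexposed), nᵢ = n₁ᵢ+n₀ᵢ.
Stratum 1 (Site A): n₁ = 407, n₀ = 337, n = 744; a·n₀/n = 70·337/744 = 31.7070; c·n₁/n = 35·407/744 = 19.1465
Stratum 2 (Site B): n₁ = 276, n₀ = 257, n = 533; a·n₀/n = 62·257/533 = 29.8949; c·n₁/n = 37·276/533 = 19.1595
Stratum 3 (Site C): n₁ = 361, n₀ = 396, n = 757; a·n₀/n = 166·396/757 = 86.8375; c·n₁/n = 138·361/757 = 65.8098
RR_MH = (31.7070 + 29.8949 + 86.8375) / (19.1465 + 19.1595 + 65.8098) = 148.4394 / 104.1158 = 1.42572

1.43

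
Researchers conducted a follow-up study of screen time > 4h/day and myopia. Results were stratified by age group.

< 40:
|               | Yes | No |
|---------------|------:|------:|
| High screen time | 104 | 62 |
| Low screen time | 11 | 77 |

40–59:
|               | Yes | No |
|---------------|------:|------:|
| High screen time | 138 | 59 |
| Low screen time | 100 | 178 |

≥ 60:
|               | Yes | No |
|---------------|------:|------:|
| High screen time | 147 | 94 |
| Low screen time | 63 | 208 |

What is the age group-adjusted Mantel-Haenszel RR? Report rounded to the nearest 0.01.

2.48

RR_MH = Σ(aᵢ·n₀ᵢ/nᵢ) / Σ(cᵢ·n₁ᵢ/nᵢ), with n₁ᵢ = aᵢ+bᵢ (exposed), n₀ᵢ = cᵢ+dᵢ (unexposed), nᵢ = n₁ᵢ+n₀ᵢ.
Stratum 1 (< 40): n₁ = 166, n₀ = 88, n = 254; a·n₀/n = 104·88/254 = 36.0315; c·n₁/n = 11·166/254 = 7.1890
Stratum 2 (40–59): n₁ = 197, n₀ = 278, n = 475; a·n₀/n = 138·278/475 = 80.7663; c·n₁/n = 100·197/475 = 41.4737
Stratum 3 (≥ 60): n₁ = 241, n₀ = 271, n = 512; a·n₀/n = 147·271/512 = 77.8066; c·n₁/n = 63·241/512 = 29.6543
RR_MH = (36.0315 + 80.7663 + 77.8066) / (7.1890 + 41.4737 + 29.6543) = 194.6045 / 78.3170 = 2.48483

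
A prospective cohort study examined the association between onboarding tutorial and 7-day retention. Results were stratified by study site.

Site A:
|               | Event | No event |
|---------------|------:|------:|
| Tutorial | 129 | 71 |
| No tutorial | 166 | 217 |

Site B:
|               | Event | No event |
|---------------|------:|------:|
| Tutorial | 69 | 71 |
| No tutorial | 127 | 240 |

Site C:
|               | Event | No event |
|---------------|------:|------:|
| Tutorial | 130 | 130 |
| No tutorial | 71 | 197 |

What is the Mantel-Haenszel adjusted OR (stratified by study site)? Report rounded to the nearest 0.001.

2.328

OR_MH = Σ(aᵢdᵢ/nᵢ) / Σ(bᵢcᵢ/nᵢ), where nᵢ is the stratum total.
Stratum 1 (Site A): n = 583; a·d/n = 129·217/583 = 48.0154; b·c/n = 71·166/583 = 20.2161
Stratum 2 (Site B): n = 507; a·d/n = 69·240/507 = 32.6627; b·c/n = 71·127/507 = 17.7850
Stratum 3 (Site C): n = 528; a·d/n = 130·197/528 = 48.5038; b·c/n = 130·71/528 = 17.4811
OR_MH = (48.0154 + 32.6627 + 48.5038) / (20.2161 + 17.7850 + 17.4811) = 129.1819 / 55.4822 = 2.32835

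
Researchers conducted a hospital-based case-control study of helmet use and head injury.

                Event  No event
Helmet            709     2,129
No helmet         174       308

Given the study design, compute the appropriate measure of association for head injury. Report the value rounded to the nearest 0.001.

0.589

Cells: a = 709, b = 2129, c = 174, d = 308.
This is a hospital-based case-control study: participants were sampled on outcome status, so risks in the source population cannot be estimated directly — relative risk is not valid here. The odds ratio is the appropriate measure.
OR = (a·d)/(b·c) = (709 × 308) / (2129 × 174) = 218372 / 370446 = 0.58948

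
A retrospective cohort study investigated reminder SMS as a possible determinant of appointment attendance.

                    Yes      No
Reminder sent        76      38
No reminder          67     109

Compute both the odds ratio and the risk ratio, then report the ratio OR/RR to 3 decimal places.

Cells: a = 76, b = 38, c = 67, d = 109.
OR = (76·109)/(38·67) = 8284/2546 = 3.25373
Risk in exposed = 76/114 = 0.66667; risk in unexposed = 67/176 = 0.38068; RR = 1.75124
OR/RR = 3.25373 / 1.75124 = 1.85795
The outcome is not rare, so the OR lies further from 1 than the RR.

1.858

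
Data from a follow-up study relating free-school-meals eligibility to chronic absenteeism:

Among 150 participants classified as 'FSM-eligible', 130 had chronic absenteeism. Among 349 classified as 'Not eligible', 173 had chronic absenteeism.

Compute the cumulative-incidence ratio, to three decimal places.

From the description: a = 130, b = 20, c = 173, d = 176.
Risk in exposed = 130/150 = 0.86667; risk in unexposed = 173/349 = 0.49570.
RR = 0.86667 / 0.49570 = 1.74836
The risk among the exposed is 1.75 times that among the unexposed.

1.748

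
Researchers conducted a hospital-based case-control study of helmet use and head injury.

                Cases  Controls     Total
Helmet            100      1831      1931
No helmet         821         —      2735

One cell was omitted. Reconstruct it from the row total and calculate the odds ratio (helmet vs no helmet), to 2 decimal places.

The missing cell is in the unexposed row: 2735 − 821 = 1914.
So a = 100, b = 1831, c = 821, d = 1914.
OR = (a·d)/(b·c) = (100 × 1914) / (1831 × 821) = 191400 / 1503251 = 0.12732

0.13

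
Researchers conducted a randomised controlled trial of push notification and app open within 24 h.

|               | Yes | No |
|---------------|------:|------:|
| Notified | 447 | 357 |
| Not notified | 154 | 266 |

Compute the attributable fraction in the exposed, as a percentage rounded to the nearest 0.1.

Cells: a = 447, b = 357, c = 154, d = 266.
Risk in exposed = 447/804 = 0.55597; risk in unexposed = 154/420 = 0.36667.
RR = 0.55597/0.36667 = 1.51628
AR% = (RR − 1)/RR × 100 = (1.51628 − 1)/1.51628 × 100 = 34.0492%

34.0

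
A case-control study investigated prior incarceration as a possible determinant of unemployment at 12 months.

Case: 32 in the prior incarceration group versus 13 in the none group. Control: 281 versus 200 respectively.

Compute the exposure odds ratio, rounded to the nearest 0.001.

From the description: a = 32, b = 281, c = 13, d = 200.
OR = (a·d)/(b·c) = (32 × 200) / (281 × 13) = 6400 / 3653 = 1.75198
The odds of unemployment at 12 months are about 1.75 times as high in the prior incarceration group.

1.752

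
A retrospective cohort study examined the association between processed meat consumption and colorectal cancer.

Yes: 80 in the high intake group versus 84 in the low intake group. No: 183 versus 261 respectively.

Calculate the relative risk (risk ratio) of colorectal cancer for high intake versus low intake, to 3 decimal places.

From the description: a = 80, b = 183, c = 84, d = 261.
Risk in exposed = 80/263 = 0.30418; risk in unexposed = 84/345 = 0.24348.
RR = 0.30418 / 0.24348 = 1.24932
The risk among the exposed is 1.25 times that among the unexposed.

1.249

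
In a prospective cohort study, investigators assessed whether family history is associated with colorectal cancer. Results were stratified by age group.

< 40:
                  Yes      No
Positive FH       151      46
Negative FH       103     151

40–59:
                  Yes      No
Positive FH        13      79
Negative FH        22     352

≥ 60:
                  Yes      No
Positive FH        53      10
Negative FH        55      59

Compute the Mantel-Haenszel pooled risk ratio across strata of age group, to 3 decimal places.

1.881

RR_MH = Σ(aᵢ·n₀ᵢ/nᵢ) / Σ(cᵢ·n₁ᵢ/nᵢ), with n₁ᵢ = aᵢ+bᵢ (exposed), n₀ᵢ = cᵢ+dᵢ (unexposed), nᵢ = n₁ᵢ+n₀ᵢ.
Stratum 1 (< 40): n₁ = 197, n₀ = 254, n = 451; a·n₀/n = 151·254/451 = 85.0421; c·n₁/n = 103·197/451 = 44.9911
Stratum 2 (40–59): n₁ = 92, n₀ = 374, n = 466; a·n₀/n = 13·374/466 = 10.4335; c·n₁/n = 22·92/466 = 4.3433
Stratum 3 (≥ 60): n₁ = 63, n₀ = 114, n = 177; a·n₀/n = 53·114/177 = 34.1356; c·n₁/n = 55·63/177 = 19.5763
RR_MH = (85.0421 + 10.4335 + 34.1356) / (44.9911 + 4.3433 + 19.5763) = 129.6112 / 68.9107 = 1.88086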